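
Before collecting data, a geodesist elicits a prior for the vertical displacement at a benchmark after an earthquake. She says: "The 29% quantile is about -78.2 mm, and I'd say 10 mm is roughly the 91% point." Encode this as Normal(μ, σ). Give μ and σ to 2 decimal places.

The p-quantile of Normal(μ,σ) is μ + z_p·σ, with z_{0.29} = -0.5534 and z_{0.91} = 1.341.
Eliminate σ: μ = (z₂·x₁ − z₁·x₂)/(z₂ − z₁) = (1.341·-78.2 − (-0.5534)·10)/1.894 = -52.43.
Then σ = (x₂ − x₁)/(z₂ − z₁) = (10 − -78.2)/1.894 = 46.56.

μ = -52.43, σ = 46.56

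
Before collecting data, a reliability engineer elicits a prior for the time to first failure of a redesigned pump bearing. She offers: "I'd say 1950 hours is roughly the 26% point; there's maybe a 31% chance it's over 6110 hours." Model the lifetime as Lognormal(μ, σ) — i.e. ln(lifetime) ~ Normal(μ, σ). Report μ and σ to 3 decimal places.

If T ~ Lognormal(μ,σ) then ln T ~ Normal(μ,σ), so the p-quantile of ln T is μ + z_p·σ.
ln(1950) = 7.576 and ln(6110) = 8.718; z_{0.26} = -0.6433, z_{0.69} = 0.4959.
σ = (8.718 − 7.576)/(0.4959 − (-0.6433)) = 1.003.
μ = 7.576 − (-0.6433)·1.003 = 8.221.

μ ≈ 8.221, σ ≈ 1.003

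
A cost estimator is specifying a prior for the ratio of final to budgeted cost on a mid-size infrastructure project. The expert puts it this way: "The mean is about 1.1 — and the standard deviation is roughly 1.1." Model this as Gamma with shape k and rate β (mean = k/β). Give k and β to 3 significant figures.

For Gamma(k, rate β): mean = k/β, variance = k/β², so CV = 1/√k.
CV = SD/mean = 1.1/1.1 = 1, hence k = 1/CV² = 1.
Then β = k/mean = 1/1.1 = 0.909.

k ≈ 1, β ≈ 0.909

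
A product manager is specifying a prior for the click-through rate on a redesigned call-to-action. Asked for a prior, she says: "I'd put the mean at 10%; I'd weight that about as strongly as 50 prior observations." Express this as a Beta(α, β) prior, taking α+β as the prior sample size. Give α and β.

Under the effective-sample-size interpretation, Beta(α, β) has prior mean α/(α+β) and prior sample size α+β.
So α+β = 50 and α/(α+β) = 0.1, giving α = 0.1·50 = 5 and β = 50 − 5 = 45.

α = 5, β = 45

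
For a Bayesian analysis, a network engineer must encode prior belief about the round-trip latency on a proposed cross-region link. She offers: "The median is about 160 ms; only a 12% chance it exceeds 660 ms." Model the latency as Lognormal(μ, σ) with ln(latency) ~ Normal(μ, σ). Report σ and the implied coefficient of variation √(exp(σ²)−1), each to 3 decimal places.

σ ≈ 1.206, CV ≈ 1.812

If T ~ Lognormal(μ,σ) then ln T ~ Normal(μ,σ), so the p-quantile of ln T is μ + z_p·σ.
ln(160) = 5.075 and ln(660) = 6.492; z_{0.5} = 0, z_{0.88} = 1.175.
σ = (6.492 − 5.075)/(1.175 − (0)) = 1.206.
μ = 5.075 − (0)·1.206 = 5.075.
CV = √(exp(σ²)−1) = √(exp(1.4545)−1) = 1.812.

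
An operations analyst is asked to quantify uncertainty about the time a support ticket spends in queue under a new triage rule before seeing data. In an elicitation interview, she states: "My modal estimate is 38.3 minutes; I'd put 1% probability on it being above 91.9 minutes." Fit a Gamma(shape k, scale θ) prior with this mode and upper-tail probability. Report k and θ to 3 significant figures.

Gamma(k,θ) with k>1 has mode (k−1)θ, so θ = 38.3/(k−1).
Need P(X < 91.9) = 0.99 with θ tied to k this way. Start at k = 2, θ = 38.3: P(X<91.9) ≈ 0.691.
Too low — raise k to concentrate. Iterating converges to k ≈ 7.18.
Then θ = 38.3/(7.18−1) ≈ 6.2.

k ≈ 7.18, θ ≈ 6.2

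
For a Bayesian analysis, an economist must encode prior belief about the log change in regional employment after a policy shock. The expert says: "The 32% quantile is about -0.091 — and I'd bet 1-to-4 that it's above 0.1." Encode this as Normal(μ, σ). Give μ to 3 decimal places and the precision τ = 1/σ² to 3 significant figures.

For Normal(μ,σ), the p-quantile is μ + z_p·σ. Here z_{0.32} = -0.4677, z_{0.8} = 0.8416.
So -0.091 = μ − 0.4677σ and 0.1 = μ + 0.8416σ.
Subtracting: σ = (0.1 − -0.091)/(0.8416 − (-0.4677)) = 0.146.
Then μ = -0.091 − (-0.4677)·0.146 = -0.023.
Precision τ = 1/σ² = 1/0.1459² = 47.

μ = -0.023, τ = 47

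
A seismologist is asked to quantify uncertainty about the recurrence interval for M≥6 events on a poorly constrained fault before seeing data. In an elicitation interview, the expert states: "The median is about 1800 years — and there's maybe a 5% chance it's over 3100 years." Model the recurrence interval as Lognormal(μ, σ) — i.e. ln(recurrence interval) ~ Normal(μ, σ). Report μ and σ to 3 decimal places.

If T ~ Lognormal(μ,σ) then ln T ~ Normal(μ,σ), so the p-quantile of ln T is μ + z_p·σ.
ln(1800) = 7.496 and ln(3100) = 8.039; z_{0.5} = 0, z_{0.95} = 1.645.
σ = (8.039 − 7.496)/(1.645 − (0)) = 0.330.
μ = 7.496 − (0)·0.330 = 7.496.

μ ≈ 7.496, σ ≈ 0.330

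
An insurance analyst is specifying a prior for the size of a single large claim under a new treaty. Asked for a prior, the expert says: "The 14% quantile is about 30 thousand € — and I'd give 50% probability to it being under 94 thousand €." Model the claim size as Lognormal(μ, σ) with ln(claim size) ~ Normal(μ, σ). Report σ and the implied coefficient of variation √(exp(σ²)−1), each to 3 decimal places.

σ ≈ 1.057, CV ≈ 1.434

If T ~ Lognormal(μ,σ) then ln T ~ Normal(μ,σ), so the p-quantile of ln T is μ + z_p·σ.
ln(30) = 3.401 and ln(94) = 4.543; z_{0.14} = -1.08, z_{0.5} = 0.
σ = (4.543 − 3.401)/(0 − (-1.08)) = 1.057.
μ = 3.401 − (-1.08)·1.057 = 4.543.
CV = √(exp(σ²)−1) = √(exp(1.1176)−1) = 1.434.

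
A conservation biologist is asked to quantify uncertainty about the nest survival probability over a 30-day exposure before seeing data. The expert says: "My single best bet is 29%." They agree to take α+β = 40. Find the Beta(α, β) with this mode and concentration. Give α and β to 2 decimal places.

α = 12.02, β = 27.98

For α,β > 1 the Beta mode is (α−1)/(α+β−2). With α+β = 40, the mode is (α−1)/38.
Set (α−1)/38 = 0.29 → α = 1 + 0.29·38 = 12.02.
β = 40 − α = 27.98.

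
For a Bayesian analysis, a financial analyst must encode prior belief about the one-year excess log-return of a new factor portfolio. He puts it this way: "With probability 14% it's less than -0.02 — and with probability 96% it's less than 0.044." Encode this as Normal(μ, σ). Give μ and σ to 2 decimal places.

For Normal(μ,σ), the p-quantile is μ + z_p·σ. Here z_{0.14} = -1.08, z_{0.96} = 1.751.
So -0.02 = μ − 1.08σ and 0.044 = μ + 1.751σ.
Subtracting: σ = (0.044 − -0.02)/(1.751 − (-1.08)) = 0.02.
Then μ = -0.02 − (-1.08)·0.02 = 0.00.

μ = 0.00, σ = 0.02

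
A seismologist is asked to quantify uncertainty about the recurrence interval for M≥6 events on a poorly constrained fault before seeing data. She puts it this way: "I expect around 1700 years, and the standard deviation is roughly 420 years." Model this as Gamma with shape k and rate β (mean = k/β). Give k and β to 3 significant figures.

For Gamma(k, rate β): mean = k/β, variance = k/β², so CV = 1/√k.
CV = SD/mean = 420/1700 = 0.2471, hence k = 1/CV² = 16.4.
Then β = k/mean = 16.4/1700 = 0.00964.

k ≈ 16.4, β ≈ 0.00964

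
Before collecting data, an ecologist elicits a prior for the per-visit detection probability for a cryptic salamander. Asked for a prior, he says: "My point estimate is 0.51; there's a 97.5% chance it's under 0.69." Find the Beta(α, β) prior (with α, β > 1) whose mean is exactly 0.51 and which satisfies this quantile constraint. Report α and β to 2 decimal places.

With mean 0.51 fixed, write α = 0.51s, β = 0.49s where s = α+β.
Need P(θ < 0.69) = 0.975 under Beta(0.51s, 0.49s). Normal approximation: (q−m)/√(m(1−m)/s) ≈ z_{0.975} = 1.96, so s ≈ 0.51·0.49·(1.96)²/(0.69−0.51)² = 29.6.
At s = 29.6: P(θ<0.69) ≈ 0.978. Adjusting to match 0.975 gives s ≈ 27.93.
So α = 0.51·27.93 ≈ 14.24, β = 0.49·27.93 ≈ 13.69.

α ≈ 14.24, β ≈ 13.69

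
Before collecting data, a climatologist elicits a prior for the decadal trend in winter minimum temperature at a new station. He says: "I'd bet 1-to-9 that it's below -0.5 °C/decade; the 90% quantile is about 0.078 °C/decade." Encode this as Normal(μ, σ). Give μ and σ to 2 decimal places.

μ = -0.21, σ = 0.23

For Normal(μ,σ), the p-quantile is μ + z_p·σ. Here z_{0.1} = -1.282, z_{0.9} = 1.282.
So -0.5 = μ − 1.282σ and 0.078 = μ + 1.282σ.
Subtracting: σ = (0.078 − -0.5)/(1.282 − (-1.282)) = 0.23.
Then μ = -0.5 − (-1.282)·0.23 = -0.21.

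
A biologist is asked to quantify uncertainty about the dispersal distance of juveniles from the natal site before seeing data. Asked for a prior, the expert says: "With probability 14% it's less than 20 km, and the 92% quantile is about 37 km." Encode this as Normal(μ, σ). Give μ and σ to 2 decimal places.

The p-quantile of Normal(μ,σ) is μ + z_p·σ, with z_{0.14} = -1.08 and z_{0.92} = 1.405.
Eliminate σ: μ = (z₂·x₁ − z₁·x₂)/(z₂ − z₁) = (1.405·20 − (-1.08)·37)/2.485 = 27.39.
Then σ = (x₂ − x₁)/(z₂ − z₁) = (37 − 20)/2.485 = 6.84.

μ = 27.39, σ = 6.84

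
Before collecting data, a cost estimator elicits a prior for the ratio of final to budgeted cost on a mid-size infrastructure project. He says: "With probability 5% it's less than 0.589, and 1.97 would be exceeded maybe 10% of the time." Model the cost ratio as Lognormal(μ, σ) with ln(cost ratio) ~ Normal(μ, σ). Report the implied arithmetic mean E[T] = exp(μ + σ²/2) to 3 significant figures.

E[T] ≈ 1.26

If T ~ Lognormal(μ,σ) then ln T ~ Normal(μ,σ), so the p-quantile of ln T is μ + z_p·σ.
ln(0.589) = -0.5293 and ln(1.97) = 0.678; z_{0.05} = -1.645, z_{0.9} = 1.282.
σ = (0.678 − -0.5293)/(1.282 − (-1.645)) = 0.413.
μ = -0.5293 − (-1.645)·0.413 = 0.149.
E[T] = exp(μ + σ²/2) = exp(0.149 + 0.0851) = 1.26.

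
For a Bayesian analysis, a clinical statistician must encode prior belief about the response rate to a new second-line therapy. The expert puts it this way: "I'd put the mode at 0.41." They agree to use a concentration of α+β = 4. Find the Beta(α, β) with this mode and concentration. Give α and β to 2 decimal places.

α = 1.82, β = 2.18

For α,β > 1 the Beta mode is (α−1)/(α+β−2). With α+β = 4, the mode is (α−1)/2.
Set (α−1)/2 = 0.41 → α = 1 + 0.41·2 = 1.82.
β = 4 − α = 2.18.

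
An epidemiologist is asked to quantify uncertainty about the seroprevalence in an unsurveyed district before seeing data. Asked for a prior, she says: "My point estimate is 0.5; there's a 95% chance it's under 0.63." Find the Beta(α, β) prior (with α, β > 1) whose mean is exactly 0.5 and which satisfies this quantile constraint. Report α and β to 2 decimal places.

α ≈ 19.57, β ≈ 19.57

With mean 0.5 fixed, write α = 0.5s, β = 0.5s where s = α+β.
Need P(θ < 0.63) = 0.95 under Beta(0.5s, 0.5s). Normal approximation: (q−m)/√(m(1−m)/s) ≈ z_{0.95} = 1.64, so s ≈ 0.5·0.5·(1.64)²/(0.63−0.5)² = 40.0.
At s = 40.0: P(θ<0.63) ≈ 0.952. Adjusting to match 0.95 gives s ≈ 39.15.
So α = 0.5·39.15 ≈ 19.57, β = 0.5·39.15 ≈ 19.57.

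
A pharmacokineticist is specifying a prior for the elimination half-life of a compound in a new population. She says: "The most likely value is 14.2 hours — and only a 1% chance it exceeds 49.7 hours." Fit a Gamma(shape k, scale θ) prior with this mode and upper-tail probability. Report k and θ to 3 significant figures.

Gamma(k,θ) with k>1 has mode (k−1)θ, so θ = 14.2/(k−1).
Need P(X < 49.7) = 0.99 with θ tied to k this way. Start at k = 2, θ = 14.2: P(X<49.7) ≈ 0.864.
Too low — raise k to concentrate. Iterating converges to k ≈ 3.76.
Then θ = 14.2/(3.76−1) ≈ 5.14.

k ≈ 3.76, θ ≈ 5.14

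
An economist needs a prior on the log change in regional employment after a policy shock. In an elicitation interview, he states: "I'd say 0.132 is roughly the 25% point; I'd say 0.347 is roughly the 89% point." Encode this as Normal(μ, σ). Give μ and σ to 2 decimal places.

For Normal(μ,σ), the p-quantile is μ + z_p·σ. Here z_{0.25} = -0.6745, z_{0.89} = 1.227.
So 0.132 = μ − 0.6745σ and 0.347 = μ + 1.227σ.
Subtracting: σ = (0.347 − 0.132)/(1.227 − (-0.6745)) = 0.11.
Then μ = 0.132 − (-0.6745)·0.11 = 0.21.

μ = 0.21, σ = 0.11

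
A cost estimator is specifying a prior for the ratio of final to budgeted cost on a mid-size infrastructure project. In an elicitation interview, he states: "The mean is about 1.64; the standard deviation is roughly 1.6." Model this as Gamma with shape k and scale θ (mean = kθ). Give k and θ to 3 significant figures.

For Gamma(k, scale θ): mean = kθ, variance = kθ², so CV = 1/√k.
CV = SD/mean = 1.6/1.64 = 0.9756, hence k = 1/CV² = 1.05.
Then θ = mean/k = 1.64/1.05 = 1.56.

k ≈ 1.05, θ ≈ 1.56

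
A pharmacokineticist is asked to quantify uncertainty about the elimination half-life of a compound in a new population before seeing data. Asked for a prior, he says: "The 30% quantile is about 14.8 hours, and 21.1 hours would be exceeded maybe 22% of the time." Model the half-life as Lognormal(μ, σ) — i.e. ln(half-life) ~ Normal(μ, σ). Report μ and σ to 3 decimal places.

μ ≈ 2.838, σ ≈ 0.274

If T ~ Lognormal(μ,σ) then ln T ~ Normal(μ,σ), so the p-quantile of ln T is μ + z_p·σ.
ln(14.8) = 2.695 and ln(21.1) = 3.049; z_{0.3} = -0.5244, z_{0.78} = 0.7722.
σ = (3.049 − 2.695)/(0.7722 − (-0.5244)) = 0.274.
μ = 2.695 − (-0.5244)·0.274 = 2.838.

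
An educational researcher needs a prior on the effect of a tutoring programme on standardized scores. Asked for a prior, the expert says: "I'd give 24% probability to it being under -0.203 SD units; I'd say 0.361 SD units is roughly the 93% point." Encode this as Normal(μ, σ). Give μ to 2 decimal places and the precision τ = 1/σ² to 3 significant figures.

The p-quantile of Normal(μ,σ) is μ + z_p·σ, with z_{0.24} = -0.7063 and z_{0.93} = 1.476.
Eliminate σ: μ = (z₂·x₁ − z₁·x₂)/(z₂ − z₁) = (1.476·-0.203 − (-0.7063)·0.361)/2.182 = -0.02.
Then σ = (x₂ − x₁)/(z₂ − z₁) = (0.361 − -0.203)/2.182 = 0.26.
Precision τ = 1/σ² = 1/0.2585² = 15.

μ = -0.02, τ = 15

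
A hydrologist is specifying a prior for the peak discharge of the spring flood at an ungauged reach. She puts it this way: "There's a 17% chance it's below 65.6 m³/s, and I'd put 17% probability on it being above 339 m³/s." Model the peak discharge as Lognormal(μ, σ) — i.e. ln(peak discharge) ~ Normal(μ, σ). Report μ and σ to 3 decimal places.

μ ≈ 5.005, σ ≈ 0.861

If T ~ Lognormal(μ,σ) then ln T ~ Normal(μ,σ), so the p-quantile of ln T is μ + z_p·σ.
ln(65.6) = 4.184 and ln(339) = 5.826; z_{0.17} = -0.9542, z_{0.83} = 0.9542.
σ = (5.826 − 4.184)/(0.9542 − (-0.9542)) = 0.861.
μ = 4.184 − (-0.9542)·0.861 = 5.005.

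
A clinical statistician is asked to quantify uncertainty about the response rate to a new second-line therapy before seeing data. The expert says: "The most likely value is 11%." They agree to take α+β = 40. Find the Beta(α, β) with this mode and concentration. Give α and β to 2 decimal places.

For α,β > 1 the Beta mode is (α−1)/(α+β−2). With α+β = 40, the mode is (α−1)/38.
Set (α−1)/38 = 0.11 → α = 1 + 0.11·38 = 5.18.
β = 40 − α = 34.82.

α = 5.18, β = 34.82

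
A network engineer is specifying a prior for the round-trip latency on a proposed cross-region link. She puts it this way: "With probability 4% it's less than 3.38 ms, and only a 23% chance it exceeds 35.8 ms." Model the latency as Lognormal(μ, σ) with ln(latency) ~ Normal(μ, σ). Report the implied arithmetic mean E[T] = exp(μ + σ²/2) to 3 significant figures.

If T ~ Lognormal(μ,σ) then ln T ~ Normal(μ,σ), so the p-quantile of ln T is μ + z_p·σ.
ln(3.38) = 1.218 and ln(35.8) = 3.578; z_{0.04} = -1.751, z_{0.77} = 0.7388.
σ = (3.578 − 1.218)/(0.7388 − (-1.751)) = 0.948.
μ = 1.218 − (-1.751)·0.948 = 2.878.
E[T] = exp(μ + σ²/2) = exp(2.878 + 0.4494) = 27.9 ms.

E[T] ≈ 27.9 ms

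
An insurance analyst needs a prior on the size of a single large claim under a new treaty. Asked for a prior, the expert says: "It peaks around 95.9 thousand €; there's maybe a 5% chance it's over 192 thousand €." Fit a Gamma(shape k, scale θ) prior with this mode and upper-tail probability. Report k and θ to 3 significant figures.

k ≈ 6.75, θ ≈ 16.7

Gamma(k,θ) with k>1 has mode (k−1)θ, so θ = 95.9/(k−1).
Need P(X < 192) = 0.95 with θ tied to k this way. Start at k = 2, θ = 95.9: P(X<192) ≈ 0.595.
Too low — raise k to concentrate. Iterating converges to k ≈ 6.75.
Then θ = 95.9/(6.75−1) ≈ 16.7.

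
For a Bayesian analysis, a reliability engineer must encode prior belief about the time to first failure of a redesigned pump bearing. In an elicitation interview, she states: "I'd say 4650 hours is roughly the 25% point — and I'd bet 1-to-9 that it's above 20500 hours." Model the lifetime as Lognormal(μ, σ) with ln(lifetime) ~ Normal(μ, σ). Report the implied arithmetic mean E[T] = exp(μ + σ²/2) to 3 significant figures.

E[T] ≈ 10300 hours

If T ~ Lognormal(μ,σ) then ln T ~ Normal(μ,σ), so the p-quantile of ln T is μ + z_p·σ.
ln(4650) = 8.445 and ln(20500) = 9.928; z_{0.25} = -0.6745, z_{0.9} = 1.282.
σ = (9.928 − 8.445)/(1.282 − (-0.6745)) = 0.758.
μ = 8.445 − (-0.6745)·0.758 = 8.956.
E[T] = exp(μ + σ²/2) = exp(8.956 + 0.2876) = 10300 hours.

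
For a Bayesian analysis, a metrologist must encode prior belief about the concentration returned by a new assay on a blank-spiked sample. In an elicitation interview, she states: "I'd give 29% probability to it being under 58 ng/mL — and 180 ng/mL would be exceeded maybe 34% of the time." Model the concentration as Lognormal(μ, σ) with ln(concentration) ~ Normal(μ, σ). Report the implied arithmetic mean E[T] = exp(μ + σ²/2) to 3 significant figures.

If T ~ Lognormal(μ,σ) then ln T ~ Normal(μ,σ), so the p-quantile of ln T is μ + z_p·σ.
ln(58) = 4.06 and ln(180) = 5.193; z_{0.29} = -0.5534, z_{0.66} = 0.4125.
σ = (5.193 − 4.06)/(0.4125 − (-0.5534)) = 1.173.
μ = 4.06 − (-0.5534)·1.173 = 4.709.
E[T] = exp(μ + σ²/2) = exp(4.709 + 0.6874) = 221 ng/mL.

E[T] ≈ 221 ng/mL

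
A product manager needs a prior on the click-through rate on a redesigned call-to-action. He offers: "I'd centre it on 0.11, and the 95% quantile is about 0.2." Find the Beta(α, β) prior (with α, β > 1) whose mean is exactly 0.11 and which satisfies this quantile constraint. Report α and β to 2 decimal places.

α ≈ 4.42, β ≈ 35.72

With mean 0.11 fixed, write α = 0.11s, β = 0.89s where s = α+β.
Need P(θ < 0.2) = 0.95 under Beta(0.11s, 0.89s). Normal approximation: (q−m)/√(m(1−m)/s) ≈ z_{0.95} = 1.64, so s ≈ 0.11·0.89·(1.64)²/(0.2−0.11)² = 32.7.
At s = 32.7: P(θ<0.2) ≈ 0.934. Adjusting to match 0.95 gives s ≈ 40.14.
So α = 0.11·40.14 ≈ 4.42, β = 0.89·40.14 ≈ 35.72.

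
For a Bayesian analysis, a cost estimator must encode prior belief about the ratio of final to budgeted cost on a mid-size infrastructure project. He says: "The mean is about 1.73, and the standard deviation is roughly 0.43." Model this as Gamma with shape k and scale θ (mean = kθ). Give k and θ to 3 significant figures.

k ≈ 16.2, θ ≈ 0.107

For Gamma(k, scale θ): mean = kθ, variance = kθ², so CV = 1/√k.
CV = SD/mean = 0.43/1.73 = 0.2486, hence k = 1/CV² = 16.2.
Then θ = mean/k = 1.73/16.2 = 0.107.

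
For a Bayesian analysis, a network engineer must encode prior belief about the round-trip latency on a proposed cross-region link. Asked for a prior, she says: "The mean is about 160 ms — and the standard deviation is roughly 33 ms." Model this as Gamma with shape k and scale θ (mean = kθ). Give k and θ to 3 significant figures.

k ≈ 23.5, θ ≈ 6.81

For Gamma(k, scale θ): mean = kθ, variance = kθ², so CV = 1/√k.
CV = SD/mean = 33/160 = 0.2062, hence k = 1/CV² = 23.5.
Then θ = mean/k = 160/23.5 = 6.81.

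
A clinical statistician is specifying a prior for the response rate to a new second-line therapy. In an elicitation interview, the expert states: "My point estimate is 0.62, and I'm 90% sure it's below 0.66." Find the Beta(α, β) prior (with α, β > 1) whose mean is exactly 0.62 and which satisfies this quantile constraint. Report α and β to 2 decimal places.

α ≈ 148.09, β ≈ 90.76

With mean 0.62 fixed, write α = 0.62s, β = 0.38s where s = α+β.
Need P(θ < 0.66) = 0.9 under Beta(0.62s, 0.38s). Normal approximation: (q−m)/√(m(1−m)/s) ≈ z_{0.9} = 1.28, so s ≈ 0.62·0.38·(1.28)²/(0.66−0.62)² = 241.8.
At s = 241.8: P(θ<0.66) ≈ 0.901. Adjusting to match 0.9 gives s ≈ 238.85.
So α = 0.62·238.85 ≈ 148.09, β = 0.38·238.85 ≈ 90.76.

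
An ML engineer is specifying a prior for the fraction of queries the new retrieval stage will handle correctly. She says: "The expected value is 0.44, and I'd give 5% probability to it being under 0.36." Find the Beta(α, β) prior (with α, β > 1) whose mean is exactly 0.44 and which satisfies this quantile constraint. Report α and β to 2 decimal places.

With mean 0.44 fixed, write α = 0.44s, β = 0.56s where s = α+β.
Need P(θ < 0.36) = 0.05 under Beta(0.44s, 0.56s). Normal approximation: (q−m)/√(m(1−m)/s) ≈ z_{0.05} = -1.64, so s ≈ 0.44·0.56·(-1.64)²/(0.36−0.44)² = 104.2.
At s = 104.2: P(θ<0.36) ≈ 0.048. Adjusting to match 0.05 gives s ≈ 101.55.
So α = 0.44·101.55 ≈ 44.68, β = 0.56·101.55 ≈ 56.87.

α ≈ 44.68, β ≈ 56.87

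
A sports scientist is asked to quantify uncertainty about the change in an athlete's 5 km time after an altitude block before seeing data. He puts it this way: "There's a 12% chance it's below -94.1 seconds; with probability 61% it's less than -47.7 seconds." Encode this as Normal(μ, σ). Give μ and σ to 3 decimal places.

For Normal(μ,σ), the p-quantile is μ + z_p·σ. Here z_{0.12} = -1.175, z_{0.61} = 0.2793.
So -94.1 = μ − 1.175σ and -47.7 = μ + 0.2793σ.
Subtracting: σ = (-47.7 − -94.1)/(0.2793 − (-1.175)) = 31.905.
Then μ = -94.1 − (-1.175)·31.905 = -56.612.

μ = -56.612, σ = 31.905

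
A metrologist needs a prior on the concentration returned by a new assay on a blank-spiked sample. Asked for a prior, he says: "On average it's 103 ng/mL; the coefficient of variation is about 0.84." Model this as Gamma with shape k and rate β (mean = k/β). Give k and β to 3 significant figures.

For Gamma(k, rate β): mean = k/β, variance = k/β², so CV = 1/√k.
CV = 0.84, hence k = 1/CV² = 1.42.
Then β = k/mean = 1.42/103 = 0.0138.

k ≈ 1.42, β ≈ 0.0138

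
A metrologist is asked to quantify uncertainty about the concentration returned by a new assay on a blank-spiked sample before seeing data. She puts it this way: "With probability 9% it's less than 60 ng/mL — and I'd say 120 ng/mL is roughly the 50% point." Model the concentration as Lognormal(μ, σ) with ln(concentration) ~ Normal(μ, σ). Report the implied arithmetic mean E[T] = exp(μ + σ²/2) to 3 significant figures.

If T ~ Lognormal(μ,σ) then ln T ~ Normal(μ,σ), so the p-quantile of ln T is μ + z_p·σ.
ln(60) = 4.094 and ln(120) = 4.787; z_{0.09} = -1.341, z_{0.5} = 0.
σ = (4.787 − 4.094)/(0 − (-1.341)) = 0.517.
μ = 4.094 − (-1.341)·0.517 = 4.787.
E[T] = exp(μ + σ²/2) = exp(4.787 + 0.1336) = 137 ng/mL.

E[T] ≈ 137 ng/mL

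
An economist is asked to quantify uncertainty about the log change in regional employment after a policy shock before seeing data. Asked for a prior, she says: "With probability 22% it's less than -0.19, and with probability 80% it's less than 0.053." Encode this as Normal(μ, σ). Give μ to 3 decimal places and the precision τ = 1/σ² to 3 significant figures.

μ = -0.074, τ = 44.1

For Normal(μ,σ), the p-quantile is μ + z_p·σ. Here z_{0.22} = -0.7722, z_{0.8} = 0.8416.
So -0.19 = μ − 0.7722σ and 0.053 = μ + 0.8416σ.
Subtracting: σ = (0.053 − -0.19)/(0.8416 − (-0.7722)) = 0.151.
Then μ = -0.19 − (-0.7722)·0.151 = -0.074.
Precision τ = 1/σ² = 1/0.1506² = 44.1.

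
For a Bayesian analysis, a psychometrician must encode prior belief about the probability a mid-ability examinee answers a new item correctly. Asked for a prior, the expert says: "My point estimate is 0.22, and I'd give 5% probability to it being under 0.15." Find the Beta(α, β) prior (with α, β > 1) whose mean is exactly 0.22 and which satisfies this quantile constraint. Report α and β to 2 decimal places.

With mean 0.22 fixed, write α = 0.22s, β = 0.78s where s = α+β.
Need P(θ < 0.15) = 0.05 under Beta(0.22s, 0.78s). Normal approximation: (q−m)/√(m(1−m)/s) ≈ z_{0.05} = -1.64, so s ≈ 0.22·0.78·(-1.64)²/(0.15−0.22)² = 94.7.
At s = 94.7: P(θ<0.15) ≈ 0.040. Adjusting to match 0.05 gives s ≈ 83.91.
So α = 0.22·83.91 ≈ 18.46, β = 0.78·83.91 ≈ 65.45.

α ≈ 18.46, β ≈ 65.45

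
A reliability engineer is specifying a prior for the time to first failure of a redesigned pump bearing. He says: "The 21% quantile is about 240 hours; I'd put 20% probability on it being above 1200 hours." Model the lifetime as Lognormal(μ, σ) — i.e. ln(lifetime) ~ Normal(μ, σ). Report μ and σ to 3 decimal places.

μ ≈ 6.268, σ ≈ 0.977

If T ~ Lognormal(μ,σ) then ln T ~ Normal(μ,σ), so the p-quantile of ln T is μ + z_p·σ.
ln(240) = 5.481 and ln(1200) = 7.09; z_{0.21} = -0.8064, z_{0.8} = 0.8416.
σ = (7.09 − 5.481)/(0.8416 − (-0.8064)) = 0.977.
μ = 5.481 − (-0.8064)·0.977 = 6.268.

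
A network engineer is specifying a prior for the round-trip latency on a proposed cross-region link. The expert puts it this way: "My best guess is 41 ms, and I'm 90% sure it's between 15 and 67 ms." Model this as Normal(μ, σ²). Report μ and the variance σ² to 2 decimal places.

A symmetric 90% interval runs μ ± z·σ with z = 1.645.
Half-width = 26, so σ = 26/1.645 = 15.807 and σ² = 249.86.
μ is the stated best guess, 41.00.

μ = 41.00, σ² = 249.86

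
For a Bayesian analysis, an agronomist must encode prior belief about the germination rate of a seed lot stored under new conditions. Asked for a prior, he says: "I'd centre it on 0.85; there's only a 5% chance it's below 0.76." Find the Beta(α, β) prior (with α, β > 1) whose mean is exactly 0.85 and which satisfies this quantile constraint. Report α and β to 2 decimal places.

With mean 0.85 fixed, write α = 0.85s, β = 0.15s where s = α+β.
Need P(θ < 0.76) = 0.05 under Beta(0.85s, 0.15s). Normal approximation: (q−m)/√(m(1−m)/s) ≈ z_{0.05} = -1.64, so s ≈ 0.85·0.15·(-1.64)²/(0.76−0.85)² = 42.6.
At s = 42.6: P(θ<0.76) ≈ 0.062. Adjusting to match 0.05 gives s ≈ 49.59.
So α = 0.85·49.59 ≈ 42.15, β = 0.15·49.59 ≈ 7.44.

α ≈ 42.15, β ≈ 7.44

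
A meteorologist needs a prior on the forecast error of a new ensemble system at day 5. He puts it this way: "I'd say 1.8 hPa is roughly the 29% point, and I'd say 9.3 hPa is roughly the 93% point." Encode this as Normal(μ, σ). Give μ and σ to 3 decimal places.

μ = 3.845, σ = 3.696

For Normal(μ,σ), the p-quantile is μ + z_p·σ. Here z_{0.29} = -0.5534, z_{0.93} = 1.476.
So 1.8 = μ − 0.5534σ and 9.3 = μ + 1.476σ.
Subtracting: σ = (9.3 − 1.8)/(1.476 − (-0.5534)) = 3.696.
Then μ = 1.8 − (-0.5534)·3.696 = 3.845.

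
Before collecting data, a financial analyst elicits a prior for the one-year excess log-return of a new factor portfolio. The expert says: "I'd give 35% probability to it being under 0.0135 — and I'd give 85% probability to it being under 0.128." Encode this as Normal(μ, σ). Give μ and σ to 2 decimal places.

μ = 0.04, σ = 0.08

For Normal(μ,σ), the p-quantile is μ + z_p·σ. Here z_{0.35} = -0.3853, z_{0.85} = 1.036.
So 0.0135 = μ − 0.3853σ and 0.128 = μ + 1.036σ.
Subtracting: σ = (0.128 − 0.0135)/(1.036 − (-0.3853)) = 0.08.
Then μ = 0.0135 − (-0.3853)·0.08 = 0.04.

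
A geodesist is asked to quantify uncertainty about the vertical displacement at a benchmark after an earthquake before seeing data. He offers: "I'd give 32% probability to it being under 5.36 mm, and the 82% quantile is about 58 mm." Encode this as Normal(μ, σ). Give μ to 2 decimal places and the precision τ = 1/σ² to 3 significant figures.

μ = 23.16, τ = 0.00069

The p-quantile of Normal(μ,σ) is μ + z_p·σ, with z_{0.32} = -0.4677 and z_{0.82} = 0.9154.
Eliminate σ: μ = (z₂·x₁ − z₁·x₂)/(z₂ − z₁) = (0.9154·5.36 − (-0.4677)·58)/1.383 = 23.16.
Then σ = (x₂ − x₁)/(z₂ − z₁) = (58 − 5.36)/1.383 = 38.06.
Precision τ = 1/σ² = 1/38.06² = 0.00069.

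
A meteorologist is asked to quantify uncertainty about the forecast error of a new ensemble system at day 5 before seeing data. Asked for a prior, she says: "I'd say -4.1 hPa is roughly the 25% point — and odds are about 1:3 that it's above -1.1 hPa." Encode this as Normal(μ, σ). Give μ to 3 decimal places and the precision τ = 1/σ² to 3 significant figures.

μ = -2.600, τ = 0.202

The p-quantile of Normal(μ,σ) is μ + z_p·σ, with z_{0.25} = -0.6745 and z_{0.75} = 0.6745.
Eliminate σ: μ = (z₂·x₁ − z₁·x₂)/(z₂ − z₁) = (0.6745·-4.1 − (-0.6745)·-1.1)/1.349 = -2.600.
Then σ = (x₂ − x₁)/(z₂ − z₁) = (-1.1 − -4.1)/1.349 = 2.224.
Precision τ = 1/σ² = 1/2.224² = 0.202.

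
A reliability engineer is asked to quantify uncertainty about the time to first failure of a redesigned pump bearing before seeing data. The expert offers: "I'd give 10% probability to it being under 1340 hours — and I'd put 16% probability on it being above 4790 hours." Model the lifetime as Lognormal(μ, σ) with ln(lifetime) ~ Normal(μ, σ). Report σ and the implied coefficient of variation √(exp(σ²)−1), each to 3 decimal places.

If T ~ Lognormal(μ,σ) then ln T ~ Normal(μ,σ), so the p-quantile of ln T is μ + z_p·σ.
ln(1340) = 7.2 and ln(4790) = 8.474; z_{0.1} = -1.282, z_{0.84} = 0.9945.
σ = (8.474 − 7.2)/(0.9945 − (-1.282)) = 0.560.
μ = 7.2 − (-1.282)·0.560 = 7.918.
CV = √(exp(σ²)−1) = √(exp(0.3133)−1) = 0.607.

σ ≈ 0.560, CV ≈ 0.607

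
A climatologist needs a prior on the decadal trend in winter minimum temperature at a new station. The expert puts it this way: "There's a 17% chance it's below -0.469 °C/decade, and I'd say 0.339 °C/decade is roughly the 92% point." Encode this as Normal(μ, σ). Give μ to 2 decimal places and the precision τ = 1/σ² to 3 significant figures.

μ = -0.14, τ = 8.53

The p-quantile of Normal(μ,σ) is μ + z_p·σ, with z_{0.17} = -0.9542 and z_{0.92} = 1.405.
Eliminate σ: μ = (z₂·x₁ − z₁·x₂)/(z₂ − z₁) = (1.405·-0.469 − (-0.9542)·0.339)/2.359 = -0.14.
Then σ = (x₂ − x₁)/(z₂ − z₁) = (0.339 − -0.469)/2.359 = 0.34.
Precision τ = 1/σ² = 1/0.3425² = 8.53.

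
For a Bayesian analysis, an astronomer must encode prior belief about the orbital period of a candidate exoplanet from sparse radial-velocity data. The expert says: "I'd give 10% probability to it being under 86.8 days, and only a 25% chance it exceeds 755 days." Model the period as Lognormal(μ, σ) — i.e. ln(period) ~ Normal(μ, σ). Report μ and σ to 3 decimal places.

If T ~ Lognormal(μ,σ) then ln T ~ Normal(μ,σ), so the p-quantile of ln T is μ + z_p·σ.
ln(86.8) = 4.464 and ln(755) = 6.627; z_{0.1} = -1.282, z_{0.75} = 0.6745.
σ = (6.627 − 4.464)/(0.6745 − (-1.282)) = 1.106.
μ = 4.464 − (-1.282)·1.106 = 5.881.

μ ≈ 5.881, σ ≈ 1.106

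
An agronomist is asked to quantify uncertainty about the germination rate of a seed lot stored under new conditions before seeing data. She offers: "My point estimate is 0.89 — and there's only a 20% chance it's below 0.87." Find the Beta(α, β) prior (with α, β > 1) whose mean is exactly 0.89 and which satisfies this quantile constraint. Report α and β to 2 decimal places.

α ≈ 145.63, β ≈ 18.00

With mean 0.89 fixed, write α = 0.89s, β = 0.11s where s = α+β.
Need P(θ < 0.87) = 0.2 under Beta(0.89s, 0.11s). Normal approximation: (q−m)/√(m(1−m)/s) ≈ z_{0.2} = -0.842, so s ≈ 0.89·0.11·(-0.842)²/(0.87−0.89)² = 173.4.
At s = 173.4: P(θ<0.87) ≈ 0.194. Adjusting to match 0.2 gives s ≈ 163.63.
So α = 0.89·163.63 ≈ 145.63, β = 0.11·163.63 ≈ 18.00.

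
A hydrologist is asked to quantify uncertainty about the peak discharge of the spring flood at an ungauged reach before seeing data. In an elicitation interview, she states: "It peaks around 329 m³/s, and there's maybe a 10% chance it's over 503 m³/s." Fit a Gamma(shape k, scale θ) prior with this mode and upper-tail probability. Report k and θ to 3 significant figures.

k ≈ 11.4, θ ≈ 31.8

Gamma(k,θ) with k>1 has mode (k−1)θ, so θ = 329/(k−1).
Need P(X < 503) = 0.9 with θ tied to k this way. Start at k = 2, θ = 329: P(X<503) ≈ 0.452.
Too low — raise k to concentrate. Iterating converges to k ≈ 11.4.
Then θ = 329/(11.4−1) ≈ 31.8.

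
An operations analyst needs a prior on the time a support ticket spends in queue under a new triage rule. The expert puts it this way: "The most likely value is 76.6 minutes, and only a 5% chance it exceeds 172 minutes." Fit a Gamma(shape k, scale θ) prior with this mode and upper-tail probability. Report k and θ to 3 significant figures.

k ≈ 5.2, θ ≈ 18.3

Gamma(k,θ) with k>1 has mode (k−1)θ, so θ = 76.6/(k−1).
Need P(X < 172) = 0.95 with θ tied to k this way. Start at k = 2, θ = 76.6: P(X<172) ≈ 0.656.
Too low — raise k to concentrate. Iterating converges to k ≈ 5.2.
Then θ = 76.6/(5.2−1) ≈ 18.3.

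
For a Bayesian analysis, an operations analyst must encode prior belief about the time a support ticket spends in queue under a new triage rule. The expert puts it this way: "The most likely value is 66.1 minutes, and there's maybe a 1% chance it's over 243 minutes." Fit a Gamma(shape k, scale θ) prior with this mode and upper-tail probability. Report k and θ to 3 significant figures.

k ≈ 3.52, θ ≈ 26.2

Gamma(k,θ) with k>1 has mode (k−1)θ, so θ = 66.1/(k−1).
Need P(X < 243) = 0.99 with θ tied to k this way. Start at k = 2, θ = 66.1: P(X<243) ≈ 0.882.
Too low — raise k to concentrate. Iterating converges to k ≈ 3.52.
Then θ = 66.1/(3.52−1) ≈ 26.2.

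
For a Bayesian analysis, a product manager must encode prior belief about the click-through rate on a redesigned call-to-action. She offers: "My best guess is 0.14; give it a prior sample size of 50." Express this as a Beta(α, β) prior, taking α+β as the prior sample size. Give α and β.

α = 7, β = 43

Under the effective-sample-size interpretation, Beta(α, β) has prior mean α/(α+β) and prior sample size α+β.
So α+β = 50 and α/(α+β) = 0.14, giving α = 0.14·50 = 7 and β = 50 − 7 = 43.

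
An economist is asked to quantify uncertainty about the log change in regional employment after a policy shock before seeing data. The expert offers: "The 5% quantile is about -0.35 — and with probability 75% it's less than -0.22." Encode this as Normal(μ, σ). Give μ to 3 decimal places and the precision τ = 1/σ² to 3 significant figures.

μ = -0.258, τ = 318

The p-quantile of Normal(μ,σ) is μ + z_p·σ, with z_{0.05} = -1.645 and z_{0.75} = 0.6745.
Eliminate σ: μ = (z₂·x₁ − z₁·x₂)/(z₂ − z₁) = (0.6745·-0.35 − (-1.645)·-0.22)/2.319 = -0.258.
Then σ = (x₂ − x₁)/(z₂ − z₁) = (-0.22 − -0.35)/2.319 = 0.056.
Precision τ = 1/σ² = 1/0.05605² = 318.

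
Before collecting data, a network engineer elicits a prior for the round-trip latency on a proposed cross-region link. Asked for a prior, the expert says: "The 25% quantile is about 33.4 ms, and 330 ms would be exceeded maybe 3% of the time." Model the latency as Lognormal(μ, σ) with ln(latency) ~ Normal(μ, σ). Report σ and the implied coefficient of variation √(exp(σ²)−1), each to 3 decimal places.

σ ≈ 0.896, CV ≈ 1.111

If T ~ Lognormal(μ,σ) then ln T ~ Normal(μ,σ), so the p-quantile of ln T is μ + z_p·σ.
ln(33.4) = 3.509 and ln(330) = 5.799; z_{0.25} = -0.6745, z_{0.97} = 1.881.
σ = (5.799 − 3.509)/(1.881 − (-0.6745)) = 0.896.
μ = 3.509 − (-0.6745)·0.896 = 4.113.
CV = √(exp(σ²)−1) = √(exp(0.8035)−1) = 1.111.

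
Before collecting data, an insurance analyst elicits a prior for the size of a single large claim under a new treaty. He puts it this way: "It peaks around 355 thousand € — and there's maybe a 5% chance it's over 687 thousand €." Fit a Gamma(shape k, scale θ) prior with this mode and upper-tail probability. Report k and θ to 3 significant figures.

k ≈ 7.37, θ ≈ 55.7

Gamma(k,θ) with k>1 has mode (k−1)θ, so θ = 355/(k−1).
Need P(X < 687) = 0.95 with θ tied to k this way. Start at k = 2, θ = 355: P(X<687) ≈ 0.576.
Too low — raise k to concentrate. Iterating converges to k ≈ 7.37.
Then θ = 355/(7.37−1) ≈ 55.7.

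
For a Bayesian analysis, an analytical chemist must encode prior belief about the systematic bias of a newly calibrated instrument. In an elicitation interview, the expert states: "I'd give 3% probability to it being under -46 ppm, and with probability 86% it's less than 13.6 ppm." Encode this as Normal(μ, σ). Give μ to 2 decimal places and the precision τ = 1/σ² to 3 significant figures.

μ = -8.14, τ = 0.00247

For Normal(μ,σ), the p-quantile is μ + z_p·σ. Here z_{0.03} = -1.881, z_{0.86} = 1.08.
So -46 = μ − 1.881σ and 13.6 = μ + 1.08σ.
Subtracting: σ = (13.6 − -46)/(1.08 − (-1.881)) = 20.13.
Then μ = -46 − (-1.881)·20.13 = -8.14.
Precision τ = 1/σ² = 1/20.13² = 0.00247.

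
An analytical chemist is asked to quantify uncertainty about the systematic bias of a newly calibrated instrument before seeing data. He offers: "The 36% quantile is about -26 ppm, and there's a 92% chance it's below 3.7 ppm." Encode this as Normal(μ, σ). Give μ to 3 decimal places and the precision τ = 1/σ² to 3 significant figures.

μ = -19.963, τ = 0.00353

For Normal(μ,σ), the p-quantile is μ + z_p·σ. Here z_{0.36} = -0.3585, z_{0.92} = 1.405.
So -26 = μ − 0.3585σ and 3.7 = μ + 1.405σ.
Subtracting: σ = (3.7 − -26)/(1.405 − (-0.3585)) = 16.841.
Then μ = -26 − (-0.3585)·16.841 = -19.963.
Precision τ = 1/σ² = 1/16.84² = 0.00353.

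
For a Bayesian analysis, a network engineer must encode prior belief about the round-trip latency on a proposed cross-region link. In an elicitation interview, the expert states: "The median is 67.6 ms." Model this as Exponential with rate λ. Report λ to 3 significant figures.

λ ≈ 0.0103

Exponential median = ln 2 / λ, so λ = ln 2 / 67.6 = 0.0103.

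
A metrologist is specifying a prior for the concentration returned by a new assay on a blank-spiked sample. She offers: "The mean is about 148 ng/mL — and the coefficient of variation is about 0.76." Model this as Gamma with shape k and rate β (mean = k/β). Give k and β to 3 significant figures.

For Gamma(k, rate β): mean = k/β, variance = k/β², so CV = 1/√k.
CV = 0.76, hence k = 1/CV² = 1.73.
Then β = k/mean = 1.73/148 = 0.0117.

k ≈ 1.73, β ≈ 0.0117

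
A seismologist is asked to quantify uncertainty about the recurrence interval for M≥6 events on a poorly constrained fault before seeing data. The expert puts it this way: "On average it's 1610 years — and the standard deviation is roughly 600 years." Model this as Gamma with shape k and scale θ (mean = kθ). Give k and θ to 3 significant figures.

k ≈ 7.2, θ ≈ 224

For Gamma(k, scale θ): mean = kθ, variance = kθ², so CV = 1/√k.
CV = SD/mean = 600/1610 = 0.3727, hence k = 1/CV² = 7.2.
Then θ = mean/k = 1610/7.2 = 224.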